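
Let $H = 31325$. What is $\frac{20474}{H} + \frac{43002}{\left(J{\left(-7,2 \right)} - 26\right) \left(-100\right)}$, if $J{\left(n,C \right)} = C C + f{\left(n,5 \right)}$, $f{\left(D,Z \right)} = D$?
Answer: $\frac{5625649}{363370} \approx 15.482$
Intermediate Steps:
$J{\left(n,C \right)} = n + C^{2}$ ($J{\left(n,C \right)} = C C + n = C^{2} + n = n + C^{2}$)
$\frac{20474}{H} + \frac{43002}{\left(J{\left(-7,2 \right)} - 26\right) \left(-100\right)} = \frac{20474}{31325} + \frac{43002}{\left(\left(-7 + 2^{2}\right) - 26\right) \left(-100\right)} = 20474 \cdot \frac{1}{31325} + \frac{43002}{\left(\left(-7 + 4\right) - 26\right) \left(-100\right)} = \frac{20474}{31325} + \frac{43002}{\left(-3 - 26\right) \left(-100\right)} = \frac{20474}{31325} + \frac{43002}{\left(-29\right) \left(-100\right)} = \frac{20474}{31325} + \frac{43002}{2900} = \frac{20474}{31325} + 43002 \cdot \frac{1}{2900} = \frac{20474}{31325} + \frac{21501}{1450} = \frac{5625649}{363370}$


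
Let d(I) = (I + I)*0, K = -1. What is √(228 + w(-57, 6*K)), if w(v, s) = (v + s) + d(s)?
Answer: √165 ≈ 12.845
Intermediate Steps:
d(I) = 0 (d(I) = (2*I)*0 = 0)
w(v, s) = s + v (w(v, s) = (v + s) + 0 = (s + v) + 0 = s + v)
√(228 + w(-57, 6*K)) = √(228 + (6*(-1) - 57)) = √(228 + (-6 - 57)) = √(228 - 63) = √165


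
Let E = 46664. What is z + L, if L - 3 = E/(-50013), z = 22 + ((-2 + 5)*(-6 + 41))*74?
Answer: 389804671/50013 ≈ 7794.1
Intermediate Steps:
z = 7792 (z = 22 + (3*35)*74 = 22 + 105*74 = 22 + 7770 = 7792)
L = 103375/50013 (L = 3 + 46664/(-50013) = 3 + 46664*(-1/50013) = 3 - 46664/50013 = 103375/50013 ≈ 2.0670)
z + L = 7792 + 103375/50013 = 389804671/50013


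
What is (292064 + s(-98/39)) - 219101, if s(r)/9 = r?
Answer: 948225/13 ≈ 72940.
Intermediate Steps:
s(r) = 9*r
(292064 + s(-98/39)) - 219101 = (292064 + 9*(-98/39)) - 219101 = (292064 - 294/13) - 219101 = 3796538/13 - 219101 = 948225/13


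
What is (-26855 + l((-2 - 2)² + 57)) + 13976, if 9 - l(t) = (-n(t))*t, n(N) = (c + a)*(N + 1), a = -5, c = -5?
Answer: -66890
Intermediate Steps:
n(N) = -10 - 10*N (n(N) = (-5 - 5)*(N + 1) = -10*(1 + N) = -10 - 10*N)
l(t) = 9 - t*(10 + 10*t) (l(t) = 9 - (-(-10 - 10*t))*t = 9 - (10 + 10*t)*t = 9 - t*(10 + 10*t))
(-26855 + l((-2 - 2)² + 57)) + 13976 = (-26855 + (9 - 10*((-2 - 2)² + 57)*(1 + ((-2 - 2)² + 57)))) + 13976 = (-26855 + (9 - 10*((-4)² + 57)*(1 + ((-4)² + 57)))) + 13976 = (-26855 + (9 - 10*(16 + 57)*(1 + (16 + 57)))) + 13976 = (-26855 + (9 - 10*73*(1 + 73))) + 13976 = (-26855 + (9 - 10*73*74)) + 13976 = (-26855 + (9 - 54020)) + 13976 = (-26855 - 54011) + 13976 = -80866 + 13976 = -66890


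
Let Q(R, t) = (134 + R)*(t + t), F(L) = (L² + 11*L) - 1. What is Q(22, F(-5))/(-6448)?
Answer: 3/2 ≈ 1.5000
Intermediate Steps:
F(L) = -1 + L² + 11*L
Q(R, t) = 2*t*(134 + R) (Q(R, t) = (134 + R)*(2*t) = 2*t*(134 + R))
Q(22, F(-5))/(-6448) = (2*(-1 + (-5)² + 11*(-5))*(134 + 22))/(-6448) = (2*(-1 + 25 - 55)*156)*(-1/6448) = (2*(-31)*156)*(-1/6448) = -9672*(-1/6448) = 3/2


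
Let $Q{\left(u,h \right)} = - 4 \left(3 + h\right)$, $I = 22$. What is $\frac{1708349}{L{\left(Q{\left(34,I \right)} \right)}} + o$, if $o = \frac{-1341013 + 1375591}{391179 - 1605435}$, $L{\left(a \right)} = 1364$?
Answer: $\frac{86430244123}{69010216} \approx 1252.4$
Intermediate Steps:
$Q{\left(u,h \right)} = -12 - 4 h$
$o = - \frac{5763}{202376}$ ($o = \frac{34578}{-1214256} = 34578 \left(- \frac{1}{1214256}\right) = - \frac{5763}{202376} \approx -0.028477$)
$\frac{1708349}{L{\left(Q{\left(34,I \right)} \right)}} + o = \frac{1708349}{1364} - \frac{5763}{202376} = \frac{86430244123}{69010216}$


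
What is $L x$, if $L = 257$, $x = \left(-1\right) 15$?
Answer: $-3855$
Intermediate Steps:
$x = -15$
$L x = 257 \left(-15\right) = -3855$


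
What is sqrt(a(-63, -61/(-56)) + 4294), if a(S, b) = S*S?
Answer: sqrt(8263) ≈ 90.901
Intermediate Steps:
a(S, b) = S**2
sqrt(a(-63, -61/(-56)) + 4294) = sqrt((-63)**2 + 4294) = sqrt(3969 + 4294) = sqrt(8263)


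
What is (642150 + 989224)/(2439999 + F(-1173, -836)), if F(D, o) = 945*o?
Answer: 1631374/1649979 ≈ 0.98872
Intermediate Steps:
(642150 + 989224)/(2439999 + F(-1173, -836)) = (642150 + 989224)/(2439999 + 945*(-836)) = 1631374/(2439999 - 790020) = 1631374/1649979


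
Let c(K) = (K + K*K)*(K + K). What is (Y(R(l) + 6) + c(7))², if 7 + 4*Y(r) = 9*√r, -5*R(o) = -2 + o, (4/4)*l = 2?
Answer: 9791127/16 + 28161*√6/8 ≈ 6.2057e+5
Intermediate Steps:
l = 2
R(o) = ⅖ - o/5 (R(o) = -(-2 + o)/5 = ⅖ - o/5)
Y(r) = -7/4 + 9*√r/4 (Y(r) = -7/4 + (9*√r)/4 = -7/4 + 9*√r/4)
c(K) = 2*K*(K + K²) (c(K) = (K + K²)*(2*K) = 2*K*(K + K²))
(Y(R(l) + 6) + c(7))² = ((-7/4 + 9*√((⅖ - ⅕*2) + 6)/4) + 2*7²*(1 + 7))² = ((-7/4 + 9*√((⅖ - ⅖) + 6)/4) + 2*49*8)² = ((-7/4 + 9*√(0 + 6)/4) + 784)² = ((-7/4 + 9*√6/4) + 784)² = (3129/4 + 9*√6/4)²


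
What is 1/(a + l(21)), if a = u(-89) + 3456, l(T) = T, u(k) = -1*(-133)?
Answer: 1/3610 ≈ 0.00027701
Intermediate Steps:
u(k) = 133
a = 3589 (a = 133 + 3456 = 3589)
1/(a + l(21)) = 1/(3589 + 21) = 1/3610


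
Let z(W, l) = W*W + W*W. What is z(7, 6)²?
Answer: 9604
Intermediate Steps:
z(W, l) = 2*W² (z(W, l) = W² + W² = 2*W²)
z(7, 6)² = (2*7²)² = (2*49)² = 98² = 9604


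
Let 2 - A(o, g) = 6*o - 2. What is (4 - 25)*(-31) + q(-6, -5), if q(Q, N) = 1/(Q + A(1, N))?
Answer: 5207/8 ≈ 650.88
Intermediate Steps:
A(o, g) = 4 - 6*o (A(o, g) = 2 - (6*o - 2) = 2 - (-2 + 6*o) = 2 + (2 - 6*o) = 4 - 6*o)
q(Q, N) = 1/(-2 + Q) (q(Q, N) = 1/(Q + (4 - 6*1)) = 1/(Q + (4 - 6)) = 1/(Q - 2) = 1/(-2 + Q))
(4 - 25)*(-31) + q(-6, -5) = (4 - 25)*(-31) + 1/(-2 - 6) = -21*(-31) + 1/(-8) = 651 - ⅛ = 5207/8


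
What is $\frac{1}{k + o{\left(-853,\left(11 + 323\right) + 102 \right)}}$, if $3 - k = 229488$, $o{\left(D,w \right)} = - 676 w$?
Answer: $- \frac{1}{524221} \approx -1.9076 \cdot 10^{-6}$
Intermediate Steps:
$k = -229485$ ($k = 3 - 229488 = -229485$)
$\frac{1}{k + o{\left(-853,\left(11 + 323\right) + 102 \right)}} = \frac{1}{-229485 - 676 \left(\left(11 + 323\right) + 102\right)} = \frac{1}{-229485 - 676 \left(334 + 102\right)} = \frac{1}{-229485 - 294736} = \frac{1}{-524221} = - \frac{1}{524221}$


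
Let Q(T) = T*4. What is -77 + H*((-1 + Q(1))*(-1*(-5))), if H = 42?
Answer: 553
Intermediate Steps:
Q(T) = 4*T
-77 + H*((-1 + Q(1))*(-1*(-5))) = -77 + 42*((-1 + 4*1)*(-1*(-5))) = -77 + 42*((-1 + 4)*5) = -77 + 42*(3*5) = -77 + 42*15 = -77 + 630 = 553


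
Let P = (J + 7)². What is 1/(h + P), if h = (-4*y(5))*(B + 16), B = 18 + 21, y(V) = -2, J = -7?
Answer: 1/440 ≈ 0.0022727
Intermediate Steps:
B = 39
P = 0 (P = (-7 + 7)² = 0² = 0)
h = 440 (h = (-4*(-2))*(39 + 16) = 8*55 = 440)
1/(h + P) = 1/(440 + 0) = 1/440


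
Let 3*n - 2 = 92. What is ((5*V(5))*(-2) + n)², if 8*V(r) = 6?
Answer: 20449/36 ≈ 568.03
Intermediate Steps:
n = 94/3 (n = ⅔ + (⅓)*92 = ⅔ + 92/3 = 94/3 ≈ 31.333)
V(r) = ¾ (V(r) = (⅛)*6 = ¾)
((5*V(5))*(-2) + n)² = ((5*(¾))*(-2) + 94/3)² = ((15/4)*(-2) + 94/3)² = (-15/2 + 94/3)² = (143/6)² = 20449/36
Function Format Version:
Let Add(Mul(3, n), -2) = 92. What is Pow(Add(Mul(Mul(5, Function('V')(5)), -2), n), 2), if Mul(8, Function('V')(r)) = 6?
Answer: Rational(20449, 36) ≈ 568.03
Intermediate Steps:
n = Rational(94, 3) (n = Add(Rational(2, 3), Mul(Rational(1, 3), 92)) = Add(Rational(2, 3), Rational(92, 3)) = Rational(94, 3) ≈ 31.333)
Function('V')(r) = Rational(3, 4) (Function('V')(r) = Mul(Rational(1, 8), 6) = Rational(3, 4))
Pow(Add(Mul(Mul(5, Function('V')(5)), -2), n), 2) = Pow(Add(Mul(Mul(5, Rational(3, 4)), -2), Rational(94, 3)), 2) = Pow(Add(Mul(Rational(15, 4), -2), Rational(94, 3)), 2) = Pow(Add(Rational(-15, 2), Rational(94, 3)), 2) = Pow(Rational(143, 6), 2) = Rational(20449, 36)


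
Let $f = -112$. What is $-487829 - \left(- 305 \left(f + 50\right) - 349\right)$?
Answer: $-506390$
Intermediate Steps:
$-487829 - \left(- 305 \left(f + 50\right) - 349\right) = -487829 - \left(- 305 \left(-112 + 50\right) - 349\right) = -487829 - \left(\left(-305\right) \left(-62\right) - 349\right) = -487829 - \left(18910 - 349\right) = -487829 - 18561 = -506390$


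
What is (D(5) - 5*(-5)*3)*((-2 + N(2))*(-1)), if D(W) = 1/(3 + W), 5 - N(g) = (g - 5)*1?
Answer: -1803/4 ≈ -450.75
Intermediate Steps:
N(g) = 10 - g (N(g) = 5 - (g - 5) = 5 - (-5 + g) = 5 + (5 - g) = 10 - g)
(D(5) - 5*(-5)*3)*((-2 + N(2))*(-1)) = (1/(3 + 5) - 5*(-5)*3)*((-2 + (10 - 1*2))*(-1)) = (1/8 + 25*3)*((-2 + (10 - 2))*(-1)) = (⅛ + 75)*((-2 + 8)*(-1)) = 601*(6*(-1))/8 = (601/8)*(-6) = -1803/4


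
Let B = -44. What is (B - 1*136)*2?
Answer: -360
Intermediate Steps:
(B - 1*136)*2 = (-44 - 1*136)*2 = (-44 - 136)*2 = -180*2 = -360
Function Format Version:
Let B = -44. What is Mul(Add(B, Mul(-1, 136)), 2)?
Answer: -360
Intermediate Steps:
Mul(Add(B, Mul(-1, 136)), 2) = Mul(Add(-44, Mul(-1, 136)), 2) = Mul(Add(-44, -136), 2) = Mul(-180, 2) = -360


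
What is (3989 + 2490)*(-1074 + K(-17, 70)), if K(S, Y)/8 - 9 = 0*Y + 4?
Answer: -6284630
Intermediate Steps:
K(S, Y) = 104 (K(S, Y) = 72 + 8*(0*Y + 4) = 72 + 8*(0 + 4) = 72 + 8*4 = 72 + 32 = 104)
(3989 + 2490)*(-1074 + K(-17, 70)) = (3989 + 2490)*(-1074 + 104) = 6479*(-970) = -6284630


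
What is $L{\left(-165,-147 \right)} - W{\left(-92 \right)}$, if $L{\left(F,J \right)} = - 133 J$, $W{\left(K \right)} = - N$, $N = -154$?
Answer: $19397$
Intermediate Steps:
$W{\left(K \right)} = 154$ ($W{\left(K \right)} = \left(-1\right) \left(-154\right) = 154$)
$L{\left(-165,-147 \right)} - W{\left(-92 \right)} = \left(-133\right) \left(-147\right) - 154 = 19551 - 154 = 19397$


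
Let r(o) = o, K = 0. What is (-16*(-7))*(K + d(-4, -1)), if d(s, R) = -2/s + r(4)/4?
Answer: 168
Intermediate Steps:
d(s, R) = 1 - 2/s (d(s, R) = -2/s + 4/4 = -2/s + 4*(¼) = -2/s + 1 = 1 - 2/s)
(-16*(-7))*(K + d(-4, -1)) = (-16*(-7))*(0 + (-2 - 4)/(-4)) = 112*(0 - ¼*(-6)) = 112*(0 + 3/2) = 112*(3/2) = 168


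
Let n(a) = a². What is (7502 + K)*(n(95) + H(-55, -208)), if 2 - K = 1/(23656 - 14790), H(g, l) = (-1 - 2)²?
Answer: 300518101371/4433 ≈ 6.7791e+7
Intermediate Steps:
H(g, l) = 9 (H(g, l) = (-3)² = 9)
K = 17731/8866 (K = 2 - 1/(23656 - 14790) = 2 - 1/8866 = 17731/8866 ≈ 1.9999)
(7502 + K)*(n(95) + H(-55, -208)) = (7502 + 17731/8866)*(95² + 9) = 66530463*(9025 + 9)/8866 = (66530463/8866)*9034 = 300518101371/4433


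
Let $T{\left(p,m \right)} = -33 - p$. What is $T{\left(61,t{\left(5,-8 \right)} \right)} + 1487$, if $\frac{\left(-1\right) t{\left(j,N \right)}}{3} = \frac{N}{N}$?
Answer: $1393$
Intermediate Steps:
$t{\left(j,N \right)} = -3$ ($t{\left(j,N \right)} = - 3 \frac{N}{N} = \left(-3\right) 1 = -3$)
$T{\left(61,t{\left(5,-8 \right)} \right)} + 1487 = \left(-33 - 61\right) + 1487 = -94 + 1487 = 1393$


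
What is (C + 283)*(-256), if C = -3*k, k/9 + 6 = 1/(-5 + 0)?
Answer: -576512/5 ≈ -1.1530e+5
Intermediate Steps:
k = -279/5 (k = -54 + 9/(-5 + 0) = -54 + 9/(-5) = -54 + 9*(-⅕) = -54 - 9/5 = -279/5 ≈ -55.800)
C = 837/5 (C = -3*(-279/5) = 837/5 ≈ 167.40)
(C + 283)*(-256) = (837/5 + 283)*(-256) = (2252/5)*(-256) = -576512/5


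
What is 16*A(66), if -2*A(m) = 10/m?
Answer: -40/33 ≈ -1.2121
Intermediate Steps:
A(m) = -5/m
16*A(66) = 16*(-5/66) = -40/33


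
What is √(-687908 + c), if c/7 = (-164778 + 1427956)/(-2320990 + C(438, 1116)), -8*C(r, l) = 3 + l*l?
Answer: 10*I*√2700534364489060989/19813379 ≈ 829.4*I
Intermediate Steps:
C(r, l) = -3/8 - l²/8 (C(r, l) = -(3 + l*l)/8 = -(3 + l²)/8 = -3/8 - l²/8)
c = -70737968/19813379 (c = 7*((-164778 + 1427956)/(-2320990 + (-3/8 - ⅛*1116²))) = 7*(1263178/(-2320990 + (-3/8 - ⅛*1245456))) = 7*(1263178/(-2320990 + (-3/8 - 155682))) = 7*(1263178/(-2320990 - 1245459/8)) = 7*(1263178/(-19813379/8)) = 7*(1263178*(-8/19813379)) = 7*(-10105424/19813379) = -70737968/19813379 ≈ -3.5702)
√(-687908 + c) = √(-687908 - 70737968/19813379) = √(-13629852659100/19813379) = 10*I*√2700534364489060989/19813379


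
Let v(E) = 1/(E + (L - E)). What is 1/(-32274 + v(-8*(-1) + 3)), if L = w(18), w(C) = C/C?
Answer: -1/32273 ≈ -3.0986e-5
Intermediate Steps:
w(C) = 1
L = 1
v(E) = 1 (v(E) = 1/(E + (1 - E)) = 1/1 = 1)
1/(-32274 + v(-8*(-1) + 3)) = 1/(-32274 + 1) = 1/(-32273) = -1/32273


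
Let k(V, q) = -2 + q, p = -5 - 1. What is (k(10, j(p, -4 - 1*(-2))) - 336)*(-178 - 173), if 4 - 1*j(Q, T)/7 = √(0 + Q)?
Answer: 108810 + 2457*I*√6 ≈ 1.0881e+5 + 6018.4*I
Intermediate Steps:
p = -6
j(Q, T) = 28 - 7*√Q (j(Q, T) = 28 - 7*√(0 + Q) = 28 - 7*√Q)
(k(10, j(p, -4 - 1*(-2))) - 336)*(-178 - 173) = ((-2 + (28 - 7*I*√6)) - 336)*(-178 - 173) = ((-2 + (28 - 7*I*√6)) - 336)*(-351) = ((26 - 7*I*√6) - 336)*(-351) = (-310 - 7*I*√6)*(-351) = 108810 + 2457*I*√6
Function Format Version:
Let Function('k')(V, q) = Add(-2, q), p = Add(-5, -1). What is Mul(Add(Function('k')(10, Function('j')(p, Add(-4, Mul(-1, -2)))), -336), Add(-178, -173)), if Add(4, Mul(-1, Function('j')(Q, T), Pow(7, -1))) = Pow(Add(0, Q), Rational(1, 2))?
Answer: Add(108810, Mul(2457, I, Pow(6, Rational(1, 2)))) ≈ Add(1.0881e+5, Mul(6018.4, I))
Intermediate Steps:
p = -6
Function('j')(Q, T) = Add(28, Mul(-7, Pow(Q, Rational(1, 2)))) (Function('j')(Q, T) = Add(28, Mul(-7, Pow(Add(0, Q), Rational(1, 2)))) = Add(28, Mul(-7, Pow(Q, Rational(1, 2)))))
Mul(Add(Function('k')(10, Function('j')(p, Add(-4, Mul(-1, -2)))), -336), Add(-178, -173)) = Mul(Add(Add(-2, Add(28, Mul(-7, Pow(-6, Rational(1, 2))))), -336), Add(-178, -173)) = Mul(Add(Add(-2, Add(28, Mul(-7, Mul(I, Pow(6, Rational(1, 2)))))), -336), -351) = Mul(Add(Add(-2, Add(28, Mul(-7, I, Pow(6, Rational(1, 2))))), -336), -351) = Mul(Add(Add(26, Mul(-7, I, Pow(6, Rational(1, 2)))), -336), -351) = Mul(Add(-310, Mul(-7, I, Pow(6, Rational(1, 2)))), -351) = Add(108810, Mul(2457, I, Pow(6, Rational(1, 2))))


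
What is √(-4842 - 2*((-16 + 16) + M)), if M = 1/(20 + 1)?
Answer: 2*I*√533841/21 ≈ 69.585*I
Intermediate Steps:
M = 1/21 ≈ 0.047619
√(-4842 - 2*((-16 + 16) + M)) = √(-4842 - 2*((-16 + 16) + 1/21)) = √(-4842 - 2*(0 + 1/21)) = √(-4842 - 2*1/21) = √(-4842 - 2/21) = √(-101684/21) = 2*I*√533841/21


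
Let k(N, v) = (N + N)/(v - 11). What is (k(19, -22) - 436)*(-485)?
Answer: 6996610/33 ≈ 2.1202e+5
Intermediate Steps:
k(N, v) = 2*N/(-11 + v) (k(N, v) = (2*N)/(-11 + v) = 2*N/(-11 + v))
(k(19, -22) - 436)*(-485) = (2*19/(-11 - 22) - 436)*(-485) = (2*19/(-33) - 436)*(-485) = (2*19*(-1/33) - 436)*(-485) = (-38/33 - 436)*(-485) = -14426/33*(-485) = 6996610/33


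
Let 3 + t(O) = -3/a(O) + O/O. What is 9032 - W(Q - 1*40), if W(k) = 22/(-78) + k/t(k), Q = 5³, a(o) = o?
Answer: 61222582/6747 ≈ 9074.0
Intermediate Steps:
Q = 125
t(O) = -2 - 3/O (t(O) = -3 + (-3/O + O/O) = -3 + (-3/O + 1) = -3 + (1 - 3/O) = -2 - 3/O)
W(k) = -11/39 + k/(-2 - 3/k) (W(k) = 22/(-78) + k/(-2 - 3/k) = 22*(-1/78) + k/(-2 - 3/k) = -11/39 + k/(-2 - 3/k))
9032 - W(Q - 1*40) = 9032 - (-33 - 39*(125 - 1*40)² - 22*(125 - 1*40))/(39*(3 + 2*(125 - 1*40))) = 9032 - (-33 - 39*(125 - 40)² - 22*(125 - 40))/(39*(3 + 2*(125 - 40))) = 9032 - (-33 - 39*85² - 22*85)/(39*(3 + 2*85)) = 9032 - (-33 - 39*7225 - 1870)/(39*(3 + 170)) = 9032 - (-33 - 281775 - 1870)/(39*173) = 9032 - (-283678)/(39*173) = 9032 - 1*(-283678/6747) = 9032 + 283678/6747 = 61222582/6747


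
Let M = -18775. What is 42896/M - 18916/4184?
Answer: -133656191/19638650 ≈ -6.8058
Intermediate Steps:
42896/M - 18916/4184 = 42896/(-18775) - 18916/4184 = 42896*(-1/18775) - 18916*1/4184 = -42896/18775 - 4729/1046 = -133656191/19638650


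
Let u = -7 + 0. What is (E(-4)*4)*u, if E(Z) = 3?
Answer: -84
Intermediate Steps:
u = -7
(E(-4)*4)*u = (3*4)*(-7) = 12*(-7) = -84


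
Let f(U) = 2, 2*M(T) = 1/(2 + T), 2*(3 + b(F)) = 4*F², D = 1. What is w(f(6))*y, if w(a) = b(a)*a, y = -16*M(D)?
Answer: -80/3 ≈ -26.667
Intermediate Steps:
b(F) = -3 + 2*F² (b(F) = -3 + (4*F²)/2 = -3 + 2*F²)
M(T) = 1/(2*(2 + T))
y = -8/3 (y = -8/(2 + 1) = -8/3 ≈ -2.6667)
w(a) = a*(-3 + 2*a²) (w(a) = (-3 + 2*a²)*a = a*(-3 + 2*a²))
w(f(6))*y = (2*(-3 + 2*2²))*(-8/3) = (2*(-3 + 2*4))*(-8/3) = (2*(-3 + 8))*(-8/3) = (2*5)*(-8/3) = 10*(-8/3) = -80/3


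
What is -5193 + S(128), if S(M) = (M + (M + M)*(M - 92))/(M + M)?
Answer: -10313/2 ≈ -5156.5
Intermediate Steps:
S(M) = (M + 2*M*(-92 + M))/(2*M) (S(M) = (M + (2*M)*(-92 + M))/((2*M)) = (M + 2*M*(-92 + M))*(1/(2*M)) = (M + 2*M*(-92 + M))/(2*M))
-5193 + S(128) = -5193 + (-183/2 + 128) = -5193 + 73/2 = -10313/2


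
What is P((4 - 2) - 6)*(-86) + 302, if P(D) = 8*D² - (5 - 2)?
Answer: -10448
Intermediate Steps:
P(D) = -3 + 8*D² (P(D) = 8*D² - 1*3 = 8*D² - 3 = -3 + 8*D²)
P((4 - 2) - 6)*(-86) + 302 = (-3 + 8*((4 - 2) - 6)²)*(-86) + 302 = (-3 + 8*(2 - 6)²)*(-86) + 302 = (-3 + 8*(-4)²)*(-86) + 302 = (-3 + 8*16)*(-86) + 302 = (-3 + 128)*(-86) + 302 = 125*(-86) + 302 = -10750 + 302 = -10448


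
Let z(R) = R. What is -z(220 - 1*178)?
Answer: -42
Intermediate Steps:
-z(220 - 1*178) = -(220 - 1*178) = -(220 - 178) = -1*42 = -42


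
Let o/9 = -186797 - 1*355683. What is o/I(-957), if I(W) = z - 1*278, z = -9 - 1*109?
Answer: 135620/11 ≈ 12329.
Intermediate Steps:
z = -118 (z = -9 - 109 = -118)
o = -4882320 (o = 9*(-186797 - 1*355683) = 9*(-186797 - 355683) = 9*(-542480) = -4882320)
I(W) = -396 (I(W) = -118 - 1*278 = -118 - 278 = -396)
o/I(-957) = -4882320/(-396) = -4882320*(-1/396) = 135620/11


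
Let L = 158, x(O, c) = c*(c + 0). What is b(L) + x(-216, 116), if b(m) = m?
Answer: 13614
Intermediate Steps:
x(O, c) = c² (x(O, c) = c*c = c²)
b(L) + x(-216, 116) = 158 + 116² = 158 + 13456 = 13614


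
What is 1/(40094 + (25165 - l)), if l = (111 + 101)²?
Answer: 1/20315 ≈ 4.9225e-5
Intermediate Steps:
l = 44944 (l = 212² = 44944)
1/(40094 + (25165 - l)) = 1/(40094 + (25165 - 1*44944)) = 1/(40094 + (25165 - 44944)) = 1/(40094 - 19779) = 1/20315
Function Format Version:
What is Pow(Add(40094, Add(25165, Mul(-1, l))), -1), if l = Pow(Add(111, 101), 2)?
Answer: Rational(1, 20315) ≈ 4.9225e-5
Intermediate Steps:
l = 44944 (l = Pow(212, 2) = 44944)
Pow(Add(40094, Add(25165, Mul(-1, l))), -1) = Pow(Add(40094, Add(25165, Mul(-1, 44944))), -1) = Pow(Add(40094, Add(25165, -44944)), -1) = Pow(Add(40094, -19779), -1) = Pow(20315, -1) = Rational(1, 20315)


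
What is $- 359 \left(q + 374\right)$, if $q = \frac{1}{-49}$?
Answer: $- \frac{6578675}{49} \approx -1.3426 \cdot 10^{5}$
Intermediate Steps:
$q = - \frac{1}{49} \approx -0.020408$
$- 359 \left(q + 374\right) = - 359 \left(- \frac{1}{49} + 374\right) = \left(-359\right) \frac{18325}{49} = - \frac{6578675}{49}$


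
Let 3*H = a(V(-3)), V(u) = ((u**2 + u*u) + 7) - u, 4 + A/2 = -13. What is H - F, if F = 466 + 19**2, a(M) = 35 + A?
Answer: -2480/3 ≈ -826.67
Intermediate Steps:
A = -34 (A = -8 + 2*(-13) = -8 - 26 = -34)
V(u) = 7 - u + 2*u**2 (V(u) = ((u**2 + u**2) + 7) - u = (2*u**2 + 7) - u = (7 + 2*u**2) - u = 7 - u + 2*u**2)
a(M) = 1 (a(M) = 35 - 34 = 1)
H = 1/3 (H = (1/3)*1 = 1/3 ≈ 0.33333)
F = 827 (F = 466 + 361 = 827)
H - F = 1/3 - 1*827 = 1/3 - 827 = -2480/3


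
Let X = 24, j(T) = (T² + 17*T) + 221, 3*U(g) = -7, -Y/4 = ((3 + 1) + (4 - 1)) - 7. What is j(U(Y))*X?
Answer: 13448/3 ≈ 4482.7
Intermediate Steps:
Y = 0 (Y = -4*(((3 + 1) + (4 - 1)) - 7) = -4*((4 + 3) - 7) = -4*(7 - 7) = -4*0 = 0)
U(g) = -7/3 (U(g) = (⅓)*(-7) = -7/3)
j(T) = 221 + T² + 17*T
j(U(Y))*X = (221 + (-7/3)² + 17*(-7/3))*24 = (221 + 49/9 - 119/3)*24 = (1681/9)*24 = 13448/3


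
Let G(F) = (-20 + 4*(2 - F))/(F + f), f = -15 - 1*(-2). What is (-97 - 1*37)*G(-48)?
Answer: 24120/61 ≈ 395.41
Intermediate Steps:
f = -13 (f = -15 + 2 = -13)
G(F) = (-12 - 4*F)/(-13 + F) (G(F) = (-20 + 4*(2 - F))/(F - 13) = (-20 + (8 - 4*F))/(-13 + F) = (-12 - 4*F)/(-13 + F))
(-97 - 1*37)*G(-48) = (-97 - 1*37)*(4*(-3 - 1*(-48))/(-13 - 48)) = (-97 - 37)*(4*(-3 + 48)/(-61)) = -536*(-1)*45/61 = -134*(-180/61) = 24120/61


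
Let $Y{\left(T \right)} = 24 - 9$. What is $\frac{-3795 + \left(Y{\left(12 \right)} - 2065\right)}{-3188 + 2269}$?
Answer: $\frac{5845}{919} \approx 6.3602$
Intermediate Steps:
$Y{\left(T \right)} = 15$ ($Y{\left(T \right)} = 24 - 9 = 15$)
$\frac{-3795 + \left(Y{\left(12 \right)} - 2065\right)}{-3188 + 2269} = \frac{-3795 + \left(15 - 2065\right)}{-3188 + 2269} = \frac{-3795 + \left(15 - 2065\right)}{-919} = \left(-3795 - 2050\right) \left(- \frac{1}{919}\right) = \left(-5845\right) \left(- \frac{1}{919}\right) = \frac{5845}{919}$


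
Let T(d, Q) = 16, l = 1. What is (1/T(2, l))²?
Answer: 1/256 ≈ 0.0039063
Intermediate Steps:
(1/T(2, l))² = (1/16)² = 1/256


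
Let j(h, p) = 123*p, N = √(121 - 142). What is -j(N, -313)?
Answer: 38499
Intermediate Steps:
N = I*√21 (N = √(-21) = I*√21 ≈ 4.5826*I)
-j(N, -313) = -123*(-313) = -1*(-38499) = 38499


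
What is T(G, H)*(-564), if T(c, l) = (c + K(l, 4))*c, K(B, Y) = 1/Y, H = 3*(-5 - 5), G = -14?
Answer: -108570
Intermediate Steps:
H = -30 (H = 3*(-10) = -30)
T(c, l) = c*(1/4 + c) (T(c, l) = (c + 1/4)*c = (1/4 + c)*c = c*(1/4 + c))
T(G, H)*(-564) = -14*(1/4 - 14)*(-564) = -14*(-55/4)*(-564) = (385/2)*(-564) = -108570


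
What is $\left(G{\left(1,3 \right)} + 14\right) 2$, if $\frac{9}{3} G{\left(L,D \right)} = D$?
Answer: $30$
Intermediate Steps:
$G{\left(L,D \right)} = \frac{D}{3}$
$\left(G{\left(1,3 \right)} + 14\right) 2 = \left(\frac{1}{3} \cdot 3 + 14\right) 2 = \left(1 + 14\right) 2 = 15 \cdot 2 = 30$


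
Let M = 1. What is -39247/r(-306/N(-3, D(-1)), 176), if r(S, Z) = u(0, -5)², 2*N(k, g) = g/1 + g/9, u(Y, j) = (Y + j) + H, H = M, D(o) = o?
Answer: -39247/16 ≈ -2452.9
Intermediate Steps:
H = 1
u(Y, j) = 1 + Y + j (u(Y, j) = (Y + j) + 1 = 1 + Y + j)
N(k, g) = 5*g/9 (N(k, g) = (g/1 + g/9)/2 = (g*1 + g*(⅑))/2 = (g + g/9)/2 = (10*g/9)/2 = 5*g/9)
r(S, Z) = 16 (r(S, Z) = (1 + 0 - 5)² = (-4)² = 16)
-39247/r(-306/N(-3, D(-1)), 176) = -39247/16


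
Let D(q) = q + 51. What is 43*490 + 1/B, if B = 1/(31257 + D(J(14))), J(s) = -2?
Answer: 52376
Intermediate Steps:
D(q) = 51 + q
B = 1/31306 (B = 1/(31257 + (51 - 2)) = 1/(31257 + 49) = 1/31306 ≈ 3.1943e-5)
43*490 + 1/B = 43*490 + 1/(1/31306) = 21070 + 31306 = 52376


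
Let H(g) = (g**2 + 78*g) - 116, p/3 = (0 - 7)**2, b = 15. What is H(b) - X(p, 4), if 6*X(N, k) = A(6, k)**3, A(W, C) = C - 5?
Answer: 7675/6 ≈ 1279.2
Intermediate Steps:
p = 147 (p = 3*(0 - 7)**2 = 3*(-7)**2 = 3*49 = 147)
H(g) = -116 + g**2 + 78*g
A(W, C) = -5 + C
X(N, k) = (-5 + k)**3/6
H(b) - X(p, 4) = (-116 + 15**2 + 78*15) - (-5 + 4)**3/6 = (-116 + 225 + 1170) - (-1)**3/6 = 1279 - (-1)/6 = 1279 - 1*(-1/6) = 1279 + 1/6 = 7675/6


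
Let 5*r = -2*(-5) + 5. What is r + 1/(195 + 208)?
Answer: 1210/403 ≈ 3.0025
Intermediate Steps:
r = 3 (r = (-2*(-5) + 5)/5 = (10 + 5)/5 = (1/5)*15 = 3)
r + 1/(195 + 208) = 3 + 1/(195 + 208) = 3 + 1/403 = 1210/403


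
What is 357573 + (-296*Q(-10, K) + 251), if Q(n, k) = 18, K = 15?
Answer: 352496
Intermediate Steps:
357573 + (-296*Q(-10, K) + 251) = 357573 + (-296*18 + 251) = 357573 + (-5328 + 251) = 357573 - 5077 = 352496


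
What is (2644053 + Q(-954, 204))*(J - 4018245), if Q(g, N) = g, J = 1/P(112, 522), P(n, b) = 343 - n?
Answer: -817787688395602/77 ≈ -1.0621e+13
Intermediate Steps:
J = 1/231 (J = 1/(343 - 1*112) = 1/(343 - 112) = 1/231 ≈ 0.0043290)
(2644053 + Q(-954, 204))*(J - 4018245) = (2644053 - 954)*(1/231 - 4018245) = 2643099*(-928214594/231) = -817787688395602/77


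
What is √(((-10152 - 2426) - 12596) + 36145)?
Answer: 3*√1219 ≈ 104.74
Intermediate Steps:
√(((-10152 - 2426) - 12596) + 36145) = √((-12578 - 12596) + 36145) = √(-25174 + 36145) = √10971 = 3*√1219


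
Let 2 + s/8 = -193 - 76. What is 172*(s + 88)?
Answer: -357760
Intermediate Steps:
s = -2168 (s = -16 + 8*(-193 - 76) = -16 + 8*(-269) = -16 - 2152 = -2168)
172*(s + 88) = 172*(-2168 + 88) = 172*(-2080) = -357760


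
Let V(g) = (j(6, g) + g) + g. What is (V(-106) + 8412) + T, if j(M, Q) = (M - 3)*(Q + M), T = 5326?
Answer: 13226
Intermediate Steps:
j(M, Q) = (-3 + M)*(M + Q)
V(g) = 18 + 5*g (V(g) = ((6**2 - 3*6 - 3*g + 6*g) + g) + g = ((36 - 18 - 3*g + 6*g) + g) + g = ((18 + 3*g) + g) + g = (18 + 4*g) + g = 18 + 5*g)
(V(-106) + 8412) + T = ((18 + 5*(-106)) + 8412) + 5326 = ((18 - 530) + 8412) + 5326 = (-512 + 8412) + 5326 = 7900 + 5326 = 13226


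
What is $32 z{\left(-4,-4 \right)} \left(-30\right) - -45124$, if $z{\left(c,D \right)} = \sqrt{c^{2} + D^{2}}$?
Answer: $45124 - 3840 \sqrt{2} \approx 39693.0$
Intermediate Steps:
$z{\left(c,D \right)} = \sqrt{D^{2} + c^{2}}$
$32 z{\left(-4,-4 \right)} \left(-30\right) - -45124 = 32 \sqrt{\left(-4\right)^{2} + \left(-4\right)^{2}} \left(-30\right) - -45124 = 32 \sqrt{16 + 16} \left(-30\right) + 45124 = 32 \sqrt{32} \left(-30\right) + 45124 = 32 \cdot 4 \sqrt{2} \left(-30\right) + 45124 = 128 \sqrt{2} \left(-30\right) + 45124 = - 3840 \sqrt{2} + 45124 = 45124 - 3840 \sqrt{2}$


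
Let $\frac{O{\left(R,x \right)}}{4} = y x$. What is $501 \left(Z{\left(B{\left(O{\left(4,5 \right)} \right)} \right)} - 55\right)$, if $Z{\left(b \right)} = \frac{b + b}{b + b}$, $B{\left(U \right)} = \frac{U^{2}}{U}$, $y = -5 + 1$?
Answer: $-27054$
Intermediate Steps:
$y = -4$
$O{\left(R,x \right)} = - 16 x$ ($O{\left(R,x \right)} = 4 \left(- 4 x\right) = - 16 x$)
$B{\left(U \right)} = U$
$Z{\left(b \right)} = 1$ ($Z{\left(b \right)} = \frac{2 b}{2 b} = 2 b \frac{1}{2 b} = 1$)
$501 \left(Z{\left(B{\left(O{\left(4,5 \right)} \right)} \right)} - 55\right) = 501 \left(1 - 55\right) = 501 \left(-54\right) = -27054$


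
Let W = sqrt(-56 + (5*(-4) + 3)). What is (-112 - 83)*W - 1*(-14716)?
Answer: 14716 - 195*I*sqrt(73) ≈ 14716.0 - 1666.1*I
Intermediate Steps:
W = I*sqrt(73) (W = sqrt(-56 + (-20 + 3)) = sqrt(-56 - 17) = sqrt(-73) = I*sqrt(73) ≈ 8.544*I)
(-112 - 83)*W - 1*(-14716) = (-112 - 83)*(I*sqrt(73)) - 1*(-14716) = -195*I*sqrt(73) + 14716 = 14716 - 195*I*sqrt(73)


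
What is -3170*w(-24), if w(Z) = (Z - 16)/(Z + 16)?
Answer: -15850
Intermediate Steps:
w(Z) = (-16 + Z)/(16 + Z)
-3170*w(-24) = -3170*(-16 - 24)/(16 - 24) = -3170*(-40)/(-8) = -(-1585)*(-40)/4 = -3170*5 = -15850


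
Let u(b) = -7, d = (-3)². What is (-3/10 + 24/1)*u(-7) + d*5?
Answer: -1209/10 ≈ -120.90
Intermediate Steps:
d = 9
(-3/10 + 24/1)*u(-7) + d*5 = (-3/10 + 24/1)*(-7) + 9*5 = (-3*⅒ + 24*1)*(-7) + 45 = (-3/10 + 24)*(-7) + 45 = (237/10)*(-7) + 45 = -1659/10 + 45 = -1209/10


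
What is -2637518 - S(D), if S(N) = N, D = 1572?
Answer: -2639090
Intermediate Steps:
-2637518 - S(D) = -2637518 - 1*1572 = -2637518 - 1572 = -2639090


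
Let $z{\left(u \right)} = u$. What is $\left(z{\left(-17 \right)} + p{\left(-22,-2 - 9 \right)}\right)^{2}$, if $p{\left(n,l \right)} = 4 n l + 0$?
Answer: $904401$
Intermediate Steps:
$p{\left(n,l \right)} = 4 l n$ ($p{\left(n,l \right)} = 4 l n + 0 = 4 l n$)
$\left(z{\left(-17 \right)} + p{\left(-22,-2 - 9 \right)}\right)^{2} = \left(-17 + 4 \left(-2 - 9\right) \left(-22\right)\right)^{2} = \left(-17 + 4 \left(-11\right) \left(-22\right)\right)^{2} = \left(-17 + 968\right)^{2} = 951^{2} = 904401$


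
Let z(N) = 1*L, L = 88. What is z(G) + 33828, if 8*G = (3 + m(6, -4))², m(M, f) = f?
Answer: 33916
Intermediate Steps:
G = ⅛ (G = (3 - 4)²/8 = (⅛)*(-1)² = (⅛)*1 = ⅛ ≈ 0.12500)
z(N) = 88 (z(N) = 1*88 = 88)
z(G) + 33828 = 88 + 33828 = 33916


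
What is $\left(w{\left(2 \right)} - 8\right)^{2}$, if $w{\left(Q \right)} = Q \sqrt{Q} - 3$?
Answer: $129 - 44 \sqrt{2} \approx 66.775$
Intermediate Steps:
$w{\left(Q \right)} = -3 + Q^{\frac{3}{2}}$ ($w{\left(Q \right)} = Q^{\frac{3}{2}} - 3 = -3 + Q^{\frac{3}{2}}$)
$\left(w{\left(2 \right)} - 8\right)^{2} = \left(\left(-3 + 2^{\frac{3}{2}}\right) - 8\right)^{2} = \left(\left(-3 + 2 \sqrt{2}\right) - 8\right)^{2} = \left(-11 + 2 \sqrt{2}\right)^{2}$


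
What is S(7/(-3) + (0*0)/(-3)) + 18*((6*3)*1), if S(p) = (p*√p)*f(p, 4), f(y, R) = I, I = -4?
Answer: 324 + 28*I*√21/9 ≈ 324.0 + 14.257*I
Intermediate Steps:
f(y, R) = -4
S(p) = -4*p^(3/2) (S(p) = (p*√p)*(-4) = p^(3/2)*(-4) = -4*p^(3/2))
S(7/(-3) + (0*0)/(-3)) + 18*((6*3)*1) = -4*(7/(-3) + (0*0)/(-3))^(3/2) + 18*((6*3)*1) = -4*(7*(-⅓) + 0*(-⅓))^(3/2) + 18*(18*1) = -4*(-7/3 + 0)^(3/2) + 18*18 = -(-28)*I*√21/9 + 324 = 28*I*√21/9 + 324 = 324 + 28*I*√21/9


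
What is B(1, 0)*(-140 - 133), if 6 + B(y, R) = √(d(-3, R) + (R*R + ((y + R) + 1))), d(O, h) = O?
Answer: 1638 - 273*I ≈ 1638.0 - 273.0*I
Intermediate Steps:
B(y, R) = -6 + √(-2 + R + y + R²) (B(y, R) = -6 + √(-3 + (R*R + ((y + R) + 1))) = -6 + √(-3 + (R² + ((R + y) + 1))) = -6 + √(-3 + (R² + (1 + R + y))) = -6 + √(-3 + (1 + R + y + R²)) = -6 + √(-2 + R + y + R²))
B(1, 0)*(-140 - 133) = (-6 + √(-2 + 0 + 1 + 0²))*(-140 - 133) = (-6 + √(-2 + 0 + 1 + 0))*(-273) = (-6 + √(-1))*(-273) = (-6 + I)*(-273) = 1638 - 273*I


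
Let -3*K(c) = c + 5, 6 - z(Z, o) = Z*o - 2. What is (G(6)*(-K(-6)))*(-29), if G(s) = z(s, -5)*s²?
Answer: 13224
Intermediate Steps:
z(Z, o) = 8 - Z*o (z(Z, o) = 6 - (Z*o - 2) = 6 - (-2 + Z*o) = 6 + (2 - Z*o) = 8 - Z*o)
G(s) = s²*(8 + 5*s) (G(s) = (8 - 1*s*(-5))*s² = (8 + 5*s)*s² = s²*(8 + 5*s))
K(c) = -5/3 - c/3 (K(c) = -(c + 5)/3 = -(5 + c)/3 = -5/3 - c/3)
(G(6)*(-K(-6)))*(-29) = ((6²*(8 + 5*6))*(-(-5/3 - ⅓*(-6))))*(-29) = ((36*(8 + 30))*(-(-5/3 + 2)))*(-29) = ((36*38)*(-1*⅓))*(-29) = (1368*(-⅓))*(-29) = -456*(-29) = 13224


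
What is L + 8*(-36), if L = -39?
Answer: -327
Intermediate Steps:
L + 8*(-36) = -39 + 8*(-36) = -39 - 288 = -327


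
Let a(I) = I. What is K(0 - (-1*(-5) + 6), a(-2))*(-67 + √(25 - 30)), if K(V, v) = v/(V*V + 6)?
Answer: 134/127 - 2*I*√5/127 ≈ 1.0551 - 0.035214*I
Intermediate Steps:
K(V, v) = v/(6 + V²) (K(V, v) = v/(V² + 6) = v/(6 + V²))
K(0 - (-1*(-5) + 6), a(-2))*(-67 + √(25 - 30)) = (-2/(6 + (0 - (-1*(-5) + 6))²))*(-67 + √(25 - 30)) = (-2/(6 + (0 - (5 + 6))²))*(-67 + √(-5)) = (-2/(6 + (0 - 1*11)²))*(-67 + I*√5) = (-2/(6 + (0 - 11)²))*(-67 + I*√5) = (-2/(6 + (-11)²))*(-67 + I*√5) = (-2/(6 + 121))*(-67 + I*√5) = (-2/127)*(-67 + I*√5) = (-2*1/127)*(-67 + I*√5) = -2*(-67 + I*√5)/127 = 134/127 - 2*I*√5/127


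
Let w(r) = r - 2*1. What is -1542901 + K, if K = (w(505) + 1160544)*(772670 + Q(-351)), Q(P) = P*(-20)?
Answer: 905255192529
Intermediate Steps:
Q(P) = -20*P
w(r) = -2 + r (w(r) = r - 2 = -2 + r)
K = 905256735430 (K = ((-2 + 505) + 1160544)*(772670 - 20*(-351)) = (503 + 1160544)*(772670 + 7020) = 1161047*779690 = 905256735430)
-1542901 + K = -1542901 + 905256735430 = 905255192529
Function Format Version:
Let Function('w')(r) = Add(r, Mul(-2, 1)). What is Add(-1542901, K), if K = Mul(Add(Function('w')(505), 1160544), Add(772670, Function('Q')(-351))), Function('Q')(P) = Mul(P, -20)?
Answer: 905255192529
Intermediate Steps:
Function('Q')(P) = Mul(-20, P)
Function('w')(r) = Add(-2, r) (Function('w')(r) = Add(r, -2) = Add(-2, r))
K = 905256735430 (K = Mul(Add(Add(-2, 505), 1160544), Add(772670, Mul(-20, -351))) = Mul(Add(503, 1160544), Add(772670, 7020)) = Mul(1161047, 779690) = 905256735430)
Add(-1542901, K) = Add(-1542901, 905256735430) = 905255192529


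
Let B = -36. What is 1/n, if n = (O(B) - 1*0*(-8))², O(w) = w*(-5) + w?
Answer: 1/20736 ≈ 4.8225e-5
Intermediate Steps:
O(w) = -4*w (O(w) = -5*w + w = -4*w)
n = 20736 (n = (-4*(-36) - 1*0*(-8))² = (144 + 0*(-8))² = (144 + 0)² = 144² = 20736)
1/n = 1/20736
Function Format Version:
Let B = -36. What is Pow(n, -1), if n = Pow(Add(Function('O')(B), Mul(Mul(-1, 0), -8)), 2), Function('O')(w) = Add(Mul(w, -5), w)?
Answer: Rational(1, 20736) ≈ 4.8225e-5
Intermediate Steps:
Function('O')(w) = Mul(-4, w) (Function('O')(w) = Add(Mul(-5, w), w) = Mul(-4, w))
n = 20736 (n = Pow(Add(Mul(-4, -36), Mul(Mul(-1, 0), -8)), 2) = Pow(Add(144, Mul(0, -8)), 2) = Pow(Add(144, 0), 2) = Pow(144, 2) = 20736)
Pow(n, -1) = Pow(20736, -1) = Rational(1, 20736)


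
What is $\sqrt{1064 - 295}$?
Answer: $\sqrt{769} \approx 27.731$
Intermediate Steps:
$\sqrt{1064 - 295} = \sqrt{769}$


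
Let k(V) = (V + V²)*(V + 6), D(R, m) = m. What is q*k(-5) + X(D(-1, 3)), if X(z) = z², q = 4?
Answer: 89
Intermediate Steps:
k(V) = (6 + V)*(V + V²) (k(V) = (V + V²)*(6 + V) = (6 + V)*(V + V²))
q*k(-5) + X(D(-1, 3)) = 4*(-5*(6 + (-5)² + 7*(-5))) + 3² = 4*(-5*(6 + 25 - 35)) + 9 = 4*(-5*(-4)) + 9 = 4*20 + 9 = 80 + 9 = 89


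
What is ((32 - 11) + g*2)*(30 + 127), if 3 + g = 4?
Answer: 3611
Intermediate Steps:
g = 1 (g = -3 + 4 = 1)
((32 - 11) + g*2)*(30 + 127) = ((32 - 11) + 1*2)*(30 + 127) = (21 + 2)*157 = 23*157 = 3611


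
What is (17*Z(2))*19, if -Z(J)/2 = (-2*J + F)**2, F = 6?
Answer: -2584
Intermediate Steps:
Z(J) = -2*(6 - 2*J)**2 (Z(J) = -2*(-2*J + 6)**2 = -2*(6 - 2*J)**2)
(17*Z(2))*19 = (17*(-8*(-3 + 2)**2))*19 = (17*(-8*(-1)**2))*19 = (17*(-8*1))*19 = (17*(-8))*19 = -136*19 = -2584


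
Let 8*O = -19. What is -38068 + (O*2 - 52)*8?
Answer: -38522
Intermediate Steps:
O = -19/8 (O = (⅛)*(-19) = -19/8 ≈ -2.3750)
-38068 + (O*2 - 52)*8 = -38068 + (-19/8*2 - 52)*8 = -38068 + (-19/4 - 52)*8 = -38068 - 227/4*8 = -38068 - 454 = -38522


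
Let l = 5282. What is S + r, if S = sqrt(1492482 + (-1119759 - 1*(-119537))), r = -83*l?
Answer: -438406 + 2*sqrt(123065) ≈ -4.3770e+5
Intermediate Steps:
r = -438406 (r = -83*5282 = -438406)
S = 2*sqrt(123065) (S = sqrt(1492482 + (-1119759 + 119537)) = sqrt(1492482 - 1000222) = sqrt(492260) = 2*sqrt(123065) ≈ 701.61)
S + r = 2*sqrt(123065) - 438406 = -438406 + 2*sqrt(123065)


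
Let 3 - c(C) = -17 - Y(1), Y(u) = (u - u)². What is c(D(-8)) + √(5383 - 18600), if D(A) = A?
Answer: 20 + I*√13217 ≈ 20.0 + 114.97*I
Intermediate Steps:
Y(u) = 0 (Y(u) = 0² = 0)
c(C) = 20 (c(C) = 3 - (-17 - 1*0) = 3 - (-17 + 0) = 3 - 1*(-17) = 3 + 17 = 20)
c(D(-8)) + √(5383 - 18600) = 20 + √(5383 - 18600) = 20 + √(-13217) = 20 + I*√13217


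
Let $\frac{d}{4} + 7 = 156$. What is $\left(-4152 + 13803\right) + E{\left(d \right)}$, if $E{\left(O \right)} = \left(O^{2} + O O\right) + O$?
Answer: $720679$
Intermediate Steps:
$d = 596$ ($d = -28 + 4 \cdot 156 = -28 + 624 = 596$)
$E{\left(O \right)} = O + 2 O^{2}$ ($E{\left(O \right)} = \left(O^{2} + O^{2}\right) + O = 2 O^{2} + O = O + 2 O^{2}$)
$\left(-4152 + 13803\right) + E{\left(d \right)} = \left(-4152 + 13803\right) + 596 \left(1 + 2 \cdot 596\right) = 9651 + 596 \left(1 + 1192\right) = 9651 + 596 \cdot 1193 = 9651 + 711028 = 720679$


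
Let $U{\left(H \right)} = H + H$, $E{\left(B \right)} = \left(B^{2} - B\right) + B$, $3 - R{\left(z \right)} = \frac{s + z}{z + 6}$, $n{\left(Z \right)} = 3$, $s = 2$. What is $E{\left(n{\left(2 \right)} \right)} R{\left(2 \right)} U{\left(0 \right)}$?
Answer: $0$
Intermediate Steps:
$R{\left(z \right)} = 3 - \frac{2 + z}{6 + z}$ ($R{\left(z \right)} = 3 - \frac{2 + z}{z + 6} = 3 - \frac{2 + z}{6 + z}$)
$E{\left(B \right)} = B^{2}$
$U{\left(H \right)} = 2 H$
$E{\left(n{\left(2 \right)} \right)} R{\left(2 \right)} U{\left(0 \right)} = 3^{2} \frac{2 \left(8 + 2\right)}{6 + 2} \cdot 2 \cdot 0 = 9 \cdot 2 \cdot \frac{1}{8} \cdot 10 \cdot 0 = 9 \cdot \frac{5}{2} \cdot 0 = \frac{45}{2} \cdot 0 = 0$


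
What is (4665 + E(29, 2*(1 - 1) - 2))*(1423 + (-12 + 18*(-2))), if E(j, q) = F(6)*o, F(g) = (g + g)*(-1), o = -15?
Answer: 6661875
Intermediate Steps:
F(g) = -2*g (F(g) = (2*g)*(-1) = -2*g)
E(j, q) = 180 (E(j, q) = -2*6*(-15) = -12*(-15) = 180)
(4665 + E(29, 2*(1 - 1) - 2))*(1423 + (-12 + 18*(-2))) = (4665 + 180)*(1423 + (-12 + 18*(-2))) = 4845*(1423 + (-12 - 36)) = 4845*(1423 - 48) = 4845*1375 = 6661875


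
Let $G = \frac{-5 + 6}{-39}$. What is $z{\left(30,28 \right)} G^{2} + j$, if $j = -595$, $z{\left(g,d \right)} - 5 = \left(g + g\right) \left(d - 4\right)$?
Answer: $- \frac{903550}{1521} \approx -594.05$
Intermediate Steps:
$z{\left(g,d \right)} = 5 + 2 g \left(-4 + d\right)$ ($z{\left(g,d \right)} = 5 + \left(g + g\right) \left(d - 4\right) = 5 + 2 g \left(-4 + d\right)$)
$G = - \frac{1}{39}$ ($G = 1 \left(- \frac{1}{39}\right) = - \frac{1}{39} \approx -0.025641$)
$z{\left(30,28 \right)} G^{2} + j = \left(5 - 240 + 2 \cdot 28 \cdot 30\right) \left(- \frac{1}{39}\right)^{2} - 595 = \left(5 - 240 + 1680\right) \frac{1}{1521} - 595 = 1445 \cdot \frac{1}{1521} - 595 = \frac{1445}{1521} - 595 = - \frac{903550}{1521}$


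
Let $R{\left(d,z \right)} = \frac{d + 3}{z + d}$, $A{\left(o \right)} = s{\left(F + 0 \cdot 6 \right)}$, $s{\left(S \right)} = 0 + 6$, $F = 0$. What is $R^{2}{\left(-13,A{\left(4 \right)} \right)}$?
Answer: $\frac{100}{49} \approx 2.0408$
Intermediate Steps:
$s{\left(S \right)} = 6$
$A{\left(o \right)} = 6$
$R{\left(d,z \right)} = \frac{3 + d}{d + z}$
$R^{2}{\left(-13,A{\left(4 \right)} \right)} = \left(\frac{3 - 13}{-13 + 6}\right)^{2} = \left(\frac{1}{-7} \left(-10\right)\right)^{2} = \left(\left(- \frac{1}{7}\right) \left(-10\right)\right)^{2} = \left(\frac{10}{7}\right)^{2} = \frac{100}{49}$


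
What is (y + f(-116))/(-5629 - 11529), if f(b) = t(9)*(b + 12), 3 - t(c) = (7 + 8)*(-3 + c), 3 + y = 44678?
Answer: -53723/17158 ≈ -3.1311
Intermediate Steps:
y = 44675 (y = -3 + 44678 = 44675)
t(c) = 48 - 15*c (t(c) = 3 - (7 + 8)*(-3 + c) = 3 - 15*(-3 + c) = 3 - (-45 + 15*c) = 3 + (45 - 15*c) = 48 - 15*c)
f(b) = -1044 - 87*b (f(b) = (48 - 15*9)*(b + 12) = (48 - 135)*(12 + b) = -87*(12 + b) = -1044 - 87*b)
(y + f(-116))/(-5629 - 11529) = (44675 + (-1044 - 87*(-116)))/(-5629 - 11529) = (44675 + (-1044 + 10092))/(-17158) = (44675 + 9048)*(-1/17158) = 53723*(-1/17158) = -53723/17158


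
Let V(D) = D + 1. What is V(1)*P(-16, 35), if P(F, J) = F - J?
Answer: -102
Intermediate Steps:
V(D) = 1 + D
V(1)*P(-16, 35) = (1 + 1)*(-16 - 1*35) = 2*(-16 - 35) = 2*(-51) = -102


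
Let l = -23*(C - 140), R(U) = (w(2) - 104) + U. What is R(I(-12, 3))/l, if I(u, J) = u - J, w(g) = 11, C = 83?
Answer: -36/437 ≈ -0.082380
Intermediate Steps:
R(U) = -93 + U (R(U) = (11 - 104) + U = -93 + U)
l = 1311 (l = -23*(83 - 140) = -23*(-57) = 1311)
R(I(-12, 3))/l = (-93 + (-12 - 1*3))/1311 = (-93 + (-12 - 3))*(1/1311) = (-93 - 15)*(1/1311) = -108*1/1311 = -36/437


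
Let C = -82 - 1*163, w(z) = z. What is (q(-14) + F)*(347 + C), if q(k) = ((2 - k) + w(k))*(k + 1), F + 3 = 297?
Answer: 27336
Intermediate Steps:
F = 294 (F = -3 + 297 = 294)
C = -245 (C = -82 - 163 = -245)
q(k) = 2 + 2*k (q(k) = ((2 - k) + k)*(k + 1) = 2*(1 + k) = 2 + 2*k)
(q(-14) + F)*(347 + C) = ((2 + 2*(-14)) + 294)*(347 - 245) = ((2 - 28) + 294)*102 = (-26 + 294)*102 = 268*102 = 27336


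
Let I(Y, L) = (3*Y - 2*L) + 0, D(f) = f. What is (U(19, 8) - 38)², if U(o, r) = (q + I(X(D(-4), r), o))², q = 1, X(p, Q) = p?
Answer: 5583769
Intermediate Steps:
I(Y, L) = -2*L + 3*Y (I(Y, L) = (-2*L + 3*Y) + 0 = -2*L + 3*Y)
U(o, r) = (-11 - 2*o)² (U(o, r) = (1 + (-2*o + 3*(-4)))² = (1 + (-2*o - 12))² = (1 + (-12 - 2*o))² = (-11 - 2*o)²)
(U(19, 8) - 38)² = ((11 + 2*19)² - 38)² = ((11 + 38)² - 38)² = (49² - 38)² = (2401 - 38)² = 2363² = 5583769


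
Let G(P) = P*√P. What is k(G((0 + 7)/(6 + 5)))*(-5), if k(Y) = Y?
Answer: -35*√77/121 ≈ -2.5382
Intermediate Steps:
G(P) = P^(3/2)
k(G((0 + 7)/(6 + 5)))*(-5) = ((0 + 7)/(6 + 5))^(3/2)*(-5) = (7/11)^(3/2)*(-5) = (7*√77/121)*(-5) = -35*√77/121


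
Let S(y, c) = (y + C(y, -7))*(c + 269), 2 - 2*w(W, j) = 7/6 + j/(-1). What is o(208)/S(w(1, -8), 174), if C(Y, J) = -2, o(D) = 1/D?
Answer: -3/1543412 ≈ -1.9437e-6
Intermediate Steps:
w(W, j) = 5/12 + j/2 (w(W, j) = 1 - (7/6 + j/(-1))/2 = 1 - (7*(1/6) + j*(-1))/2 = 1 - (7/6 - j)/2 = 1 + (-7/12 + j/2) = 5/12 + j/2)
S(y, c) = (-2 + y)*(269 + c) (S(y, c) = (y - 2)*(c + 269) = (-2 + y)*(269 + c))
o(208)/S(w(1, -8), 174) = 1/(208*(-538 - 2*174 + 269*(5/12 + (1/2)*(-8)) + 174*(5/12 + (1/2)*(-8)))) = 1/(208*(-538 - 348 + 269*(5/12 - 4) + 174*(5/12 - 4))) = 1/(208*(-538 - 348 + 269*(-43/12) + 174*(-43/12))) = 1/(208*(-538 - 348 - 11567/12 - 1247/2)) = 1/(208*(-29681/12)) = (1/208)*(-12/29681) = -3/1543412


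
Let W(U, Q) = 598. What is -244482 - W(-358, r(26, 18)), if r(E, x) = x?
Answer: -245080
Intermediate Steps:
-244482 - W(-358, r(26, 18)) = -244482 - 1*598 = -244482 - 598 = -245080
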